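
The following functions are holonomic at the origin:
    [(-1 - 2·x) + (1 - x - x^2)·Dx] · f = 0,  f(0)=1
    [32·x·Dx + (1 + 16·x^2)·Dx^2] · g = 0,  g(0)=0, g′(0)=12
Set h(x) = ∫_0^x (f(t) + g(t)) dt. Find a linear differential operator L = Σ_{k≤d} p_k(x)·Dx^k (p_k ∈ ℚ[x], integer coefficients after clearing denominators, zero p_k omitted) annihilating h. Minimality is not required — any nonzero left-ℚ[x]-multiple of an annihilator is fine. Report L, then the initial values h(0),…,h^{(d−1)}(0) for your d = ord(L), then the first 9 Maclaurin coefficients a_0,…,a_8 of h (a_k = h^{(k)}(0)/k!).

f: a_k = 1, 1, 2, 3, 5, 8, 13, 21, 34, …
g: a_k = 0, 12, 0, -64, 0, 3072/5, 0, -49152/7, 0, …
f+g: L₀ = lclm(L_f,L_g), ord ≤ 1+2.
h=∫₀ˣh₀: take L = L₀·Dx.
L = (-64 + 256·x + 3904·x^2 + 6912·x^3 + 9696·x^4 + 1536·x^6)·Dx^2 + (25 + 24·x - 542·x^2 + 780·x^3 + 6800·x^4 + 6560·x^5 + 768·x^6 + 1536·x^7)·Dx^3 + (-2 - 17·x - 62·x^2 - 202·x^3 - 445·x^4 + 1136·x^5 + 576·x^6 + 256·x^7 + 256·x^8)·Dx^4  (order 4).
h: a_k = 0, 1, 13/2, 2/3, -61/4, 1, 1556/15, 13/7, -49005/56, …
ICs: h(0) = 0, h′(0) = 1, h′′(0) = 13, h′′′(0) = 4.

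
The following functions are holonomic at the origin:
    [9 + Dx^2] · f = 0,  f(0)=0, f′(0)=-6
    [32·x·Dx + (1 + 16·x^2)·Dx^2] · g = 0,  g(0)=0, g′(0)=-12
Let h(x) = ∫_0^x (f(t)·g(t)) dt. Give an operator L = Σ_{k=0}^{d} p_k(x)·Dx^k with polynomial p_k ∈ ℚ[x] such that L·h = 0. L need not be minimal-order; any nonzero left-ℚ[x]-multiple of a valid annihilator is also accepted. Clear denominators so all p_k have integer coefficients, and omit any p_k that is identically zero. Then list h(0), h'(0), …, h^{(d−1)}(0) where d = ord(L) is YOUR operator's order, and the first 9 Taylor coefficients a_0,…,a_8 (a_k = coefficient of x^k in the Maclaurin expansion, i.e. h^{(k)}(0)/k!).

L = (16425 + 696384·x^2 + 2778624·x^4 + 11943936·x^6 + 47775744·x^8)·Dx + (23616·x + 543744·x^3 + 3981312·x^5 + 21233664·x^7)·Dx^2 + (2050 + 87168·x^2 + 470016·x^4 + 2654208·x^6 + 10616832·x^8)·Dx^3 + (2624·x + 60416·x^3 + 442368·x^5 + 2359296·x^7)·Dx^4 + (25 + 1088·x^2 + 17920·x^4 + 147456·x^6 + 589824·x^8)·Dx^5  (order 5).
h: a_k = 0, 0, 0, 24, 0, -492/5, 0, 4311/7, 0, …
ICs: h(0) = 0, h′(0) = 0, h′′(0) = 0, h′′′(0) = 144, h′′′′(0) = 0.

f: a_k = 0, -6, 0, 9, 0, -81/20, 0, 243/280, 0, …
g: a_k = 0, -12, 0, 64, 0, -3072/5, 0, 49152/7, 0, …
L₀ := L_f ⊗_s L_g (sym. prod.), ord ≤ 4.
h=∫₀ˣh₀: take L = L₀·Dx.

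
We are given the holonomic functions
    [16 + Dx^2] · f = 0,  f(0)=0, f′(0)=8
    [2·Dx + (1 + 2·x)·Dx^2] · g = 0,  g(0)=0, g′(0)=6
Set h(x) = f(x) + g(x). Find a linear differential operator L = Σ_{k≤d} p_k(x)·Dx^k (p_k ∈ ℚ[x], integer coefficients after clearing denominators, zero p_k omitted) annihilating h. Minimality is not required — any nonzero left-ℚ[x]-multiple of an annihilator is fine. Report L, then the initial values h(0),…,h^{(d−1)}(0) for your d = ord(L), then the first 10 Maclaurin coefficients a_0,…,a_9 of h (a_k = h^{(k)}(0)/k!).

L = (160 + 256·x + 256·x^2)·Dx + (48 + 224·x + 384·x^2 + 256·x^3)·Dx^2 + (10 + 16·x + 16·x^2)·Dx^3 + (3 + 14·x + 24·x^2 + 16·x^3)·Dx^4  (order 4).
h: a_k = 0, 14, -6, -40/3, -12, 544/15, -32, 2176/45, -96, 487936/2835, …
ICs: h(0) = 0, h′(0) = 14, h′′(0) = -12, h′′′(0) = -80.

f: a_k = 0, 8, 0, -64/3, 0, 256/15, 0, -2048/315, 0, 4096/2835, …
g: a_k = 0, 6, -6, 8, -12, 96/5, -32, 384/7, -96, 512/3, …
h₀=f+g: left-lcm gives L₀, ord ≤ 4.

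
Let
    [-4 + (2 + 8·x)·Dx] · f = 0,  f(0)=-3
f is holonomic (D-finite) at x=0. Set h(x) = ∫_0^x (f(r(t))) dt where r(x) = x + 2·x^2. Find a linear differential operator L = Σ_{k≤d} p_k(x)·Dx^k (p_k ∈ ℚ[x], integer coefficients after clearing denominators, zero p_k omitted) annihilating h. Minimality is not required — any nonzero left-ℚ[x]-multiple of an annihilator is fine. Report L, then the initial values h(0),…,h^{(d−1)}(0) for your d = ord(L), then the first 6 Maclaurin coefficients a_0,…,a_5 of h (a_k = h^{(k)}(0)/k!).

L = (-2 - 8·x)·Dx + (1 + 4·x + 8·x^2)·Dx^2  (order 2).
h: a_k = 0, -3, -3, -2, 3, -18/5, …
ICs: h(0) = 0, h′(0) = -3.

f: a_k = -3, -6, 6, -12, 30, -84, …
h₀=f(r): pull back L_f along r ⇒ L₀.
h=∫₀ˣh₀: take L = L₀·Dx.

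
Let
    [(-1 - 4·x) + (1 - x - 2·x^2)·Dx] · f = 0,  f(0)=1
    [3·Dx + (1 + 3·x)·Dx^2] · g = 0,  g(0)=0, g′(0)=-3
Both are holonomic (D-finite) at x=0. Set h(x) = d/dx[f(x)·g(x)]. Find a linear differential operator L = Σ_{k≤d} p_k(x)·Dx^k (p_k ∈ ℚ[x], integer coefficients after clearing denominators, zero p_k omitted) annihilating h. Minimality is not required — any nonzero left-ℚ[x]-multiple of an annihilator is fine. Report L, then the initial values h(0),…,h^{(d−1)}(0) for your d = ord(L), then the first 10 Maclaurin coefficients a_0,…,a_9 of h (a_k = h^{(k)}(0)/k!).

f: a_k = 1, 1, 3, 5, 11, 21, 43, 85, 171, 341, …
g: a_k = 0, -3, 9/2, -9, 81/4, -243/5, 243/2, -2187/7, 6561/8, -2187, …
L₀ := L_f ⊗_s L_g (sym. prod.), ord ≤ 2.
Differentiate: ansatz ord ≤ ord L₀ ⇒ L.
L = (192 + 756·x + 1296·x^2) + (3 + 165·x + 864·x^2 + 1008·x^3)·Dx + (-7 - 38·x - 13·x^2 + 162·x^3 + 144·x^4)·Dx^2  (order 2).
h: a_k = -3, 3, -81/2, 39, -1317/4, 4509/10, -51657/20, 33681/7, -5855247/280, 1339599/28, …
ICs: h(0) = -3, h′(0) = 3.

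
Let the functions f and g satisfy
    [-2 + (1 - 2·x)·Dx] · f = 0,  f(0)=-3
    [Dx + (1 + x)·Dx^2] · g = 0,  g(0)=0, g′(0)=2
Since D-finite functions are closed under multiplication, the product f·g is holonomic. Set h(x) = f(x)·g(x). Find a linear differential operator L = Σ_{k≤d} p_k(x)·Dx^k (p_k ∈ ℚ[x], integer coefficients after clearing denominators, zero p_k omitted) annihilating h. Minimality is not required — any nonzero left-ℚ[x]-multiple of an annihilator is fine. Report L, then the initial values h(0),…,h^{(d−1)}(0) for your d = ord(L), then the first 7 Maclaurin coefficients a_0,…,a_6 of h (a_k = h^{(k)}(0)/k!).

f: a_k = -3, -6, -12, -24, -48, -96, -192, …
g: a_k = 0, 2, -1, 2/3, -1/2, 2/5, -1/3, …
L₀ := L_f ⊗_s L_g (sym. prod.), ord ≤ 2.
L = 2 + (3 + 6·x)·Dx + (-1 + x + 2·x^2)·Dx^2  (order 2).
h: a_k = 0, -6, -9, -20, -77/2, -391/5, -777/5, …
ICs: h(0) = 0, h′(0) = -6.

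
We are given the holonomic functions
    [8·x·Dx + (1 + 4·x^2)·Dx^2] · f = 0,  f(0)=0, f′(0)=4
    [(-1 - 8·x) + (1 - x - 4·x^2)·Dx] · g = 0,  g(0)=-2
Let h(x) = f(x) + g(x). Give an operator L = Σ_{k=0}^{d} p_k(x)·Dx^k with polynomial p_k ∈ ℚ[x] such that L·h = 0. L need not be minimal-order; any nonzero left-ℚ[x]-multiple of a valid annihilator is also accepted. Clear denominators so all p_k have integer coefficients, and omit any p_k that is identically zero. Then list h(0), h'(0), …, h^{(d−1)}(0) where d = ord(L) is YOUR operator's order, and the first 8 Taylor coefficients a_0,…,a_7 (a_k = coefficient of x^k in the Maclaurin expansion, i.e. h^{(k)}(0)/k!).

f: a_k = 0, 4, 0, -16/3, 0, 64/5, 0, -256/7, …
g: a_k = -2, -2, -10, -18, -58, -130, -362, -882, …
Weyl lclm of L_f,L_g ⇒ L₀ (ord ≤ 3).
L = (40 - 160·x - 2272·x^2 - 4608·x^3 - 16896·x^4 - 6144·x^6)·Dx + (-31 - 264·x - 364·x^2 - 2208·x^3 - 4160·x^4 - 12800·x^5 - 768·x^6 - 6144·x^7)·Dx^2 + (5 + 11·x + 80·x^2 - 116·x^3 - 80·x^4 - 704·x^5 - 1536·x^6 - 256·x^7 - 1024·x^8)·Dx^3  (order 3).
h: a_k = -2, 2, -10, -70/3, -58, -586/5, -362, -6430/7, …
ICs: h(0) = -2, h′(0) = 2, h′′(0) = -20.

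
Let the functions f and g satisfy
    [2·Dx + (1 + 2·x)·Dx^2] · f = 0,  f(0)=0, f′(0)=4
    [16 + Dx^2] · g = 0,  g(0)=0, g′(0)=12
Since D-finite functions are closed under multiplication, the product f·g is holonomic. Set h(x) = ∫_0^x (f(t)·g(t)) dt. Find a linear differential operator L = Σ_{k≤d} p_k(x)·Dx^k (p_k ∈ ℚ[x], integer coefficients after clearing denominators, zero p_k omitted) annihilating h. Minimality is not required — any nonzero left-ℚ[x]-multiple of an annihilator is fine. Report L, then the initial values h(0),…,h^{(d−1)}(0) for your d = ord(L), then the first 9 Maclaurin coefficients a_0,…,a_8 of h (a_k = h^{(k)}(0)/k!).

L = (2688 + 27648·x + 93184·x^2 + 131072·x^3 + 65536·x^4)·Dx + (896 + 5888·x + 12288·x^2 + 8192·x^3)·Dx^2 + (408 + 3712·x + 11904·x^2 + 16384·x^3 + 8192·x^4)·Dx^3 + (56 + 368·x + 768·x^2 + 512·x^3)·Dx^4 + (15 + 124·x + 380·x^2 + 512·x^3 + 256·x^4)·Dx^5  (order 5).
h: a_k = 0, 0, 0, 16, -12, -64/5, 16/3, 256/21, -64/5, …
ICs: h(0) = 0, h′(0) = 0, h′′(0) = 0, h′′′(0) = 96, h′′′′(0) = -288.

f: a_k = 0, 4, -4, 16/3, -8, 64/5, -64/3, 256/7, -64, …
g: a_k = 0, 12, 0, -32, 0, 128/5, 0, -1024/105, 0, …
Product ⇒ symmetric product L₀, ord ≤ 4.
Integrate: L := L₀·Dx.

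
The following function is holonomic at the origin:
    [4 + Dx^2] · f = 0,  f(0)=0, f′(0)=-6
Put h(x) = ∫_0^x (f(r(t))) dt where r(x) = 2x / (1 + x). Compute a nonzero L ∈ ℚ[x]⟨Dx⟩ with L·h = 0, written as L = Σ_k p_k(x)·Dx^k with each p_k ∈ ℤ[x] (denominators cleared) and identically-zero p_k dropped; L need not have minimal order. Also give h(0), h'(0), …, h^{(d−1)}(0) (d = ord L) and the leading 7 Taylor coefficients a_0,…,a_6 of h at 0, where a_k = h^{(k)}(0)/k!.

L = 16·Dx + (2 + 6·x + 6·x^2 + 2·x^3)·Dx^2 + (1 + 4·x + 6·x^2 + 4·x^3 + x^4)·Dx^3  (order 3).
h: a_k = 0, 0, -6, 4, 5, -84/5, 386/15, …
ICs: h(0) = 0, h′(0) = 0, h′′(0) = -12.

f: a_k = 0, -6, 0, 4, 0, -4/5, 0, …
h₀=f(r): pull back L_f along r ⇒ L₀.
h=∫h₀ ⇒ L = L₀·Dx.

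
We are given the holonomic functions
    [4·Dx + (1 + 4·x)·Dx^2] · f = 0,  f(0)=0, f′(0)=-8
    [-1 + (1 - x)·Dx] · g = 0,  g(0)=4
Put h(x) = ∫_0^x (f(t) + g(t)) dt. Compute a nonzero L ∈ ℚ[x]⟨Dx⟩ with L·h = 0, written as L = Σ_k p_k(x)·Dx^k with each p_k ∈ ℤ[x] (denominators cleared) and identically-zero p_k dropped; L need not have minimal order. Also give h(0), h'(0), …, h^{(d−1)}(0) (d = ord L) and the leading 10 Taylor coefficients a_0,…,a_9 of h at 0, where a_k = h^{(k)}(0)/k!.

L = (-44 - 16·x)·Dx^2 + (13 - 56·x - 32·x^2)·Dx^3 + (3 + 11·x - 6·x^2 - 8·x^3)·Dx^4  (order 4).
h: a_k = 0, 4, -2, 20/3, -29/3, 132/5, -338/5, 4108/21, -8185/14, 16388/9, …
ICs: h(0) = 0, h′(0) = 4, h′′(0) = -4, h′′′(0) = 40.

f: a_k = 0, -8, 16, -128/3, 128, -2048/5, 4096/3, -32768/7, 16384, -524288/9, …
g: a_k = 4, 4, 4, 4, 4, 4, 4, 4, 4, 4, …
f+g: L₀ = lclm(L_f,L_g), ord ≤ 2+1.
h=∫₀ˣh₀: take L = L₀·Dx.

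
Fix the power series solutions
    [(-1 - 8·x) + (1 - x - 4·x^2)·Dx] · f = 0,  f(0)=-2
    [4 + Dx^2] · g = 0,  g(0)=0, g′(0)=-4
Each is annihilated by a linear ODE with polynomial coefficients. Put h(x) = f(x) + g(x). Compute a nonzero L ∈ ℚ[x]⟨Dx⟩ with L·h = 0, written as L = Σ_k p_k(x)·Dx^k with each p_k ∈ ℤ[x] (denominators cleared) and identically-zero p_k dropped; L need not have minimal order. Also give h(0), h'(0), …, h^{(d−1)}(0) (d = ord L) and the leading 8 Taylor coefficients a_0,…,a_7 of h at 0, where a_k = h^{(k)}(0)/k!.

f: a_k = -2, -2, -10, -18, -58, -130, -362, -882, …
g: a_k = 0, -4, 0, 8/3, 0, -8/15, 0, 16/315, …
Weyl lclm of L_f,L_g ⇒ L₀ (ord ≤ 3).
L = (116 + 1008·x + 968·x^2 + 2688·x^3 + 640·x^4 + 1024·x^5) + (-28 - 4·x + 8·x^2 + 200·x^3 + 480·x^4 + 384·x^5 + 512·x^6)·Dx + (29 + 252·x + 242·x^2 + 672·x^3 + 160·x^4 + 256·x^5)·Dx^2 + (-7 - x + 2·x^2 + 50·x^3 + 120·x^4 + 96·x^5 + 128·x^6)·Dx^3  (order 3).
h: a_k = -2, -6, -10, -46/3, -58, -1958/15, -362, -277814/315, …
ICs: h(0) = -2, h′(0) = -6, h′′(0) = -20.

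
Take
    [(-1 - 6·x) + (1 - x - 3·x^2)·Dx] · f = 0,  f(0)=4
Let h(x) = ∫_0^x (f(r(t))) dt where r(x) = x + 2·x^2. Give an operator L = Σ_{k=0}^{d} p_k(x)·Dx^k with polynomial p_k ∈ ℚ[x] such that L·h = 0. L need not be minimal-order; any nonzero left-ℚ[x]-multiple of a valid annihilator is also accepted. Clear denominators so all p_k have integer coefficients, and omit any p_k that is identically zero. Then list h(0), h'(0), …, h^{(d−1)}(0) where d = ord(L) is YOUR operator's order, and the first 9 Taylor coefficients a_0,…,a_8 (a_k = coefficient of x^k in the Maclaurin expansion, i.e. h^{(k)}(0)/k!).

f: a_k = 4, 4, 16, 28, 76, 160, 388, 868, 2032, …
f∘r: x↦r, Dx↦Dx/r' in L_f ⇒ L₀.
Integrate: L := L₀·Dx.
L = (1 + 10·x + 36·x^2 + 48·x^3)·Dx + (-1 + x + 5·x^2 + 12·x^3 + 12·x^4)·Dx^2  (order 2).
h: a_k = 0, 4, 2, 8, 23, 308/5, 184, 4036/7, 3589/2, …
ICs: h(0) = 0, h′(0) = 4.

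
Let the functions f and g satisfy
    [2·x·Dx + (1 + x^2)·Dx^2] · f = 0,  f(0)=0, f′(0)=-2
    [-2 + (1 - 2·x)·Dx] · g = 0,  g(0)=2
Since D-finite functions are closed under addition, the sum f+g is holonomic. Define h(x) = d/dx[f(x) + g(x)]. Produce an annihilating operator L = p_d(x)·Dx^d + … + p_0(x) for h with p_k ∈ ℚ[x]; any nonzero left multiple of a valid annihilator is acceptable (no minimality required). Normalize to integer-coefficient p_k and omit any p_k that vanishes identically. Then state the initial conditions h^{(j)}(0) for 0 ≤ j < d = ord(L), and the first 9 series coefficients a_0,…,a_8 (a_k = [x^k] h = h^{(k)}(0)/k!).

L = (4 - 32·x - 12·x^2) + (-13 + 4·x - 25·x^2 - 12·x^3)·Dx + (2 - 3·x - 3·x^3 - 2·x^4)·Dx^2  (order 2).
h: a_k = 2, 16, 50, 128, 318, 768, 1794, 4096, 9214, …
ICs: h(0) = 2, h′(0) = 16.

f: a_k = 0, -2, 0, 2/3, 0, -2/5, 0, 2/7, 0, …
g: a_k = 2, 4, 8, 16, 32, 64, 128, 256, 512, …
L₀ := lclm(L_f,L_g); ord L₀ ≤ 2+1.
Differentiate: ansatz ord ≤ ord L₀ ⇒ L.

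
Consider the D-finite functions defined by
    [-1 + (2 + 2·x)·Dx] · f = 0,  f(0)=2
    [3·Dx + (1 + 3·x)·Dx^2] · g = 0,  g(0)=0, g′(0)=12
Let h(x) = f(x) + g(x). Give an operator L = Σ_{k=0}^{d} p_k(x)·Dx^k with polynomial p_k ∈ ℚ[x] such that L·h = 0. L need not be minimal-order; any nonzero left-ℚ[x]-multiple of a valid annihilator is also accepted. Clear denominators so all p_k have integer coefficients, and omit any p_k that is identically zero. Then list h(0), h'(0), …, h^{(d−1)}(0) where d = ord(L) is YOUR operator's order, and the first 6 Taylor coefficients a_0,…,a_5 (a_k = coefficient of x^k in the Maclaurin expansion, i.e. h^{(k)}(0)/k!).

L = (27 + 9·x)·Dx + (69 + 126·x + 45·x^2)·Dx^2 + (10 + 46·x + 54·x^2 + 18·x^3)·Dx^3  (order 3).
h: a_k = 2, 13, -73/4, 289/8, -5189/64, 124451/640, …
ICs: h(0) = 2, h′(0) = 13, h′′(0) = -73/2.

f: a_k = 2, 1, -1/4, 1/8, -5/64, 7/128, …
g: a_k = 0, 12, -18, 36, -81, 972/5, …
h₀=f+g: left-lcm gives L₀, ord ≤ 3.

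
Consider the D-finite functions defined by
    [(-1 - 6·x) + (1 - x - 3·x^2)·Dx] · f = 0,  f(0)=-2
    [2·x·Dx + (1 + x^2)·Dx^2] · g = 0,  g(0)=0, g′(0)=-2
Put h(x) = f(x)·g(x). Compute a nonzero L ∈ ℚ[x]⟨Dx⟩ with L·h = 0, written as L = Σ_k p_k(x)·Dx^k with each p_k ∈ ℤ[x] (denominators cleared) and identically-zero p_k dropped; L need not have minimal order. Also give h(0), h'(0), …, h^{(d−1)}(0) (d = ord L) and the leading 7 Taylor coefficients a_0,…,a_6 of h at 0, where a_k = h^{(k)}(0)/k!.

f: a_k = -2, -2, -8, -14, -38, -80, -194, …
g: a_k = 0, -2, 0, 2/3, 0, -2/5, 0, …
h₀=f·g: eliminate ⇒ L₀, order ≤ 1·2.
L = (6 + 2·x + 18·x^2) + (2 + 10·x + 4·x^2 + 18·x^3)·Dx + (-1 + x + 2·x^2 + x^3 + 3·x^4)·Dx^2  (order 2).
h: a_k = 0, 4, 4, 44/3, 80/3, 1072/15, 2272/15, …
ICs: h(0) = 0, h′(0) = 4.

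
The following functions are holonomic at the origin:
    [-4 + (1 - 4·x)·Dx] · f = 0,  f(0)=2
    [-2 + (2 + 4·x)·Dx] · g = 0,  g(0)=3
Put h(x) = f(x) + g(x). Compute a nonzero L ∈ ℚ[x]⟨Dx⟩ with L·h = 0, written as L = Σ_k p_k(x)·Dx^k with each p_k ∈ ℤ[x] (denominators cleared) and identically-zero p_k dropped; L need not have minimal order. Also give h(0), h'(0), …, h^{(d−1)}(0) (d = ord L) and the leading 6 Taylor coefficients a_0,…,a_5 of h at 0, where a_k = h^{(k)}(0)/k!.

L = (-12 - 16·x) + (11 + 40·x + 48·x^2)·Dx + (-1 - 2·x + 16·x^2 + 32·x^3)·Dx^2  (order 2).
h: a_k = 5, 11, 61/2, 259/2, 4081/8, 16405/8, …
ICs: h(0) = 5, h′(0) = 11.

f: a_k = 2, 8, 32, 128, 512, 2048, …
g: a_k = 3, 3, -3/2, 3/2, -15/8, 21/8, …
Sum ⇒ L₀ = lclm(L_f,L_g) in ℚ(x)⟨Dx⟩.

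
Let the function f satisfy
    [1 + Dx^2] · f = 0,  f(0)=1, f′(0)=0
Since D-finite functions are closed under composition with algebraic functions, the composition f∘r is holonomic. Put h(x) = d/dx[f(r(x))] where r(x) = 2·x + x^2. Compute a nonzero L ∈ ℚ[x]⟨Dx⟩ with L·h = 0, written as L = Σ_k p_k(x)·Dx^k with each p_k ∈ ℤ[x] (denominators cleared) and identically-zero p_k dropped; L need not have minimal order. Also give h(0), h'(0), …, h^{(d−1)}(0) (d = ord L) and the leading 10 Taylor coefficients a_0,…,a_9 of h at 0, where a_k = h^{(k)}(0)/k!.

f: a_k = 1, 0, -1/2, 0, 1/24, 0, -1/720, 0, 1/40320, 0, …
h₀=f(r): pull back L_f along r ⇒ L₀.
Derive L from L₀ (diff closure).
L = (7 + 16·x + 24·x^2 + 16·x^3 + 4·x^4) + (-3 - 3·x)·Dx + (1 + 2·x + x^2)·Dx^2  (order 2).
h: a_k = 0, -4, -6, 2/3, 20/3, 82/15, 7/15, -719/315, -62/35, -2221/5670, …
ICs: h(0) = 0, h′(0) = -4.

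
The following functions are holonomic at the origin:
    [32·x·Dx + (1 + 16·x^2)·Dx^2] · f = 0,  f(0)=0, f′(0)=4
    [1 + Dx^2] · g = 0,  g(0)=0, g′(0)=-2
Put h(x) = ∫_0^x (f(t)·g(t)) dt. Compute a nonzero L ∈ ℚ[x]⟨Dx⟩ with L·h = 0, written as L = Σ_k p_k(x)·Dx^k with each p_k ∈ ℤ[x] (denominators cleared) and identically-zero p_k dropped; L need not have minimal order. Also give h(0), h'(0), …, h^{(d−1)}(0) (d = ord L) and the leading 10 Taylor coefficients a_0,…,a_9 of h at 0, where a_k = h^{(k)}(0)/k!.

L = (1105 + 51776·x^2 + 22016·x^4 + 16384·x^6 + 65536·x^8)·Dx + (2112·x + 35840·x^3 + 49152·x^5 + 262144·x^7)·Dx^2 + (1122 + 52352·x^2 + 27648·x^4 + 32768·x^6 + 131072·x^8)·Dx^3 + (2112·x + 35840·x^3 + 49152·x^5 + 262144·x^7)·Dx^4 + (17 + 576·x^2 + 5632·x^4 + 16384·x^6 + 65536·x^8)·Dx^5  (order 5).
h: a_k = 0, 0, 0, -8/3, 0, 44/5, 0, -3751/63, 0, 142493/270, …
ICs: h(0) = 0, h′(0) = 0, h′′(0) = 0, h′′′(0) = -16, h′′′′(0) = 0.

f: a_k = 0, 4, 0, -64/3, 0, 1024/5, 0, -16384/7, 0, 262144/9, …
g: a_k = 0, -2, 0, 1/3, 0, -1/60, 0, 1/2520, 0, -1/181440, …
Product ⇒ symmetric product L₀, ord ≤ 4.
h=∫₀ˣh₀: take L = L₀·Dx.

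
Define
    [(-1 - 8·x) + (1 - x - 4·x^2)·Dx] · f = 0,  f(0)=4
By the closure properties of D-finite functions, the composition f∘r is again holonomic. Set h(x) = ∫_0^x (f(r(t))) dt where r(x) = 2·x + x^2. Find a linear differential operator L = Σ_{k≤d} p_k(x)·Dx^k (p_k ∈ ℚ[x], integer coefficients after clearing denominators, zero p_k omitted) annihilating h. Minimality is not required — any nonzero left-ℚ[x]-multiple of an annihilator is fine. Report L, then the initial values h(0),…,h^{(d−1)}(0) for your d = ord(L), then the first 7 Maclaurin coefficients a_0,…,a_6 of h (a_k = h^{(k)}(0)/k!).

f: a_k = 4, 4, 20, 36, 116, 260, 724, …
f∘r: x↦r, Dx↦Dx/r' in L_f ⇒ L₀.
h=∫₀ˣh₀: take L = L₀·Dx.
L = (2 + 34·x + 48·x^2 + 16·x^3)·Dx + (-1 + 2·x + 17·x^2 + 16·x^3 + 4·x^4)·Dx^2  (order 2).
h: a_k = 0, 4, 4, 28, 92, 2308/5, 6124/3, …
ICs: h(0) = 0, h′(0) = 4.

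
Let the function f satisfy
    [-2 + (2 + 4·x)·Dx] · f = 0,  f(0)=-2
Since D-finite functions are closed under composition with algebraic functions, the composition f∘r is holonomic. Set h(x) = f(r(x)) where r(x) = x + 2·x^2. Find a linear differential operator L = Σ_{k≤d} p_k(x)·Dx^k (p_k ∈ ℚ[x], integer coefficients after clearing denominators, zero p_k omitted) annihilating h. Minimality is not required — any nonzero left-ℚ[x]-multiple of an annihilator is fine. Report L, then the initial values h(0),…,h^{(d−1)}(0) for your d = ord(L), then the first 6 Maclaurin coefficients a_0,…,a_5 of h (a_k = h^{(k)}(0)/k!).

f: a_k = -2, -2, 1, -1, 5/4, -7/4, …
L₀ from L_f via x↦r, Dx↦r'^{-1}Dx.
L = (-1 - 4·x) + (1 + 2·x + 4·x^2)·Dx  (order 1).
h: a_k = -2, -2, -3, 3, -3/4, -15/4, …
ICs: h(0) = -2.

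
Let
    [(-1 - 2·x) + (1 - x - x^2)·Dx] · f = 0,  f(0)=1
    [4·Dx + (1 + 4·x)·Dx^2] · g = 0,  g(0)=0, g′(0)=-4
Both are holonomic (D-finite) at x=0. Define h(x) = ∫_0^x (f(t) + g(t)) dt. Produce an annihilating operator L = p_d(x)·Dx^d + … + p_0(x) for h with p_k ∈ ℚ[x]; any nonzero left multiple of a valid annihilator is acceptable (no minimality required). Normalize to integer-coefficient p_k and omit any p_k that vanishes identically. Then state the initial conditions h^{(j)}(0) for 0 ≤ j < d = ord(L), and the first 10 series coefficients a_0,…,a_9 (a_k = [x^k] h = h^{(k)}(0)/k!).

L = (100 + 272·x + 392·x^2 + 144·x^3 + 96·x^4)·Dx^2 + (-7 + 96·x + 434·x^2 + 540·x^3 + 304·x^4 + 160·x^5)·Dx^3 + (-4 - 25·x - 28·x^2 + 46·x^3 + 73·x^4 + 76·x^5 + 32·x^6)·Dx^4  (order 4).
h: a_k = 0, 1, -3/2, 10/3, -55/12, 69/5, -164/5, 2087/21, -16237/56, 914, …
ICs: h(0) = 0, h′(0) = 1, h′′(0) = -3, h′′′(0) = 20.

f: a_k = 1, 1, 2, 3, 5, 8, 13, 21, 34, 55, …
g: a_k = 0, -4, 8, -64/3, 64, -1024/5, 2048/3, -16384/7, 8192, -262144/9, …
h₀=f+g: left-lcm gives L₀, ord ≤ 3.
h=∫₀ˣh₀: take L = L₀·Dx.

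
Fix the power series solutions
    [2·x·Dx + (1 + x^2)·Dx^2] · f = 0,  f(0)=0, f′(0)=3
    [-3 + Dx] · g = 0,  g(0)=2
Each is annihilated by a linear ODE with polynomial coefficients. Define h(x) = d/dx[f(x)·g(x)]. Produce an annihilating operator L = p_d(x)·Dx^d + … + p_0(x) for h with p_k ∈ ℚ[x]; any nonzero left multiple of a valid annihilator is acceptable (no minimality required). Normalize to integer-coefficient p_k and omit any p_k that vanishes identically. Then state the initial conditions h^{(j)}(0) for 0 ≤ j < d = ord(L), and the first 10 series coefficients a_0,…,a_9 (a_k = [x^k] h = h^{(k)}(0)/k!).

f: a_k = 0, 3, 0, -1, 0, 3/5, 0, -3/7, 0, 1/3, …
g: a_k = 2, 6, 9, 9, 27/4, 81/20, 81/40, 243/280, 729/2240, 243/2240, …
Product ⇒ symmetric product L₀, ord ≤ 2.
Derive L from L₀ (diff closure).
L = (21 - 36·x + 72·x^2 - 36·x^3 + 27·x^4) + (-16 + 18·x - 42·x^2 + 18·x^3 - 18·x^4)·Dx + (3 - 2·x + 6·x^2 - 2·x^3 + 3·x^4)·Dx^2  (order 2).
h: a_k = 6, 36, 75, 84, 249/4, 81/2, 1083/40, 387/35, -3813/2240, 341/1120, …
ICs: h(0) = 6, h′(0) = 36.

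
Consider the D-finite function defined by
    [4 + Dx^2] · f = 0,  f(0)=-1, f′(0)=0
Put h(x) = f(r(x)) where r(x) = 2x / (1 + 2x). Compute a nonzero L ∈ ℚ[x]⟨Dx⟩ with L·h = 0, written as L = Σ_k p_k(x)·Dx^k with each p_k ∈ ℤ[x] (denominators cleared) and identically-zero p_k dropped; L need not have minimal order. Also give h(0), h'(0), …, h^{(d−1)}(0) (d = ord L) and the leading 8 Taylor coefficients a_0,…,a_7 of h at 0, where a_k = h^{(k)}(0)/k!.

L = 16 + (4 + 24·x + 48·x^2 + 32·x^3)·Dx + (1 + 8·x + 24·x^2 + 32·x^3 + 16·x^4)·Dx^2  (order 2).
h: a_k = -1, 0, 8, -32, 256/3, -512/3, 9856/45, 512/5, …
ICs: h(0) = -1, h′(0) = 0.

f: a_k = -1, 0, 2, 0, -2/3, 0, 4/45, 0, …
L₀ from L_f via x↦r, Dx↦r'^{-1}Dx.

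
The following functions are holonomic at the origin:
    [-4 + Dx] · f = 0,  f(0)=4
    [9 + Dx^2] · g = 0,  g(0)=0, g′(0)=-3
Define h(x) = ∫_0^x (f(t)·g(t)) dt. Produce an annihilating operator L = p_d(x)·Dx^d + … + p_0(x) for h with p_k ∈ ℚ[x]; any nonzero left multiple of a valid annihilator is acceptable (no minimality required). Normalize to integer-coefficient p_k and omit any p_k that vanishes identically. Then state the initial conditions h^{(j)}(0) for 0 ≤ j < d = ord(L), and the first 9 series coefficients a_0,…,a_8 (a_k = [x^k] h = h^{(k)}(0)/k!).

f: a_k = 4, 16, 32, 128/3, 128/3, 512/15, 1024/45, 4096/315, 2048/315, …
g: a_k = 0, -3, 0, 9/2, 0, -81/40, 0, 243/560, 0, …
f·g: L₀ = L_f ⊗_s L_g, ord ≤ 1·2.
Integrate: L := L₀·Dx.
L = 25·Dx - 8·Dx^2 + Dx^3  (order 3).
h: a_k = 0, 0, -6, -16, -39/2, -56/5, 79/60, 286/35, 25481/3360, …
ICs: h(0) = 0, h′(0) = 0, h′′(0) = -12.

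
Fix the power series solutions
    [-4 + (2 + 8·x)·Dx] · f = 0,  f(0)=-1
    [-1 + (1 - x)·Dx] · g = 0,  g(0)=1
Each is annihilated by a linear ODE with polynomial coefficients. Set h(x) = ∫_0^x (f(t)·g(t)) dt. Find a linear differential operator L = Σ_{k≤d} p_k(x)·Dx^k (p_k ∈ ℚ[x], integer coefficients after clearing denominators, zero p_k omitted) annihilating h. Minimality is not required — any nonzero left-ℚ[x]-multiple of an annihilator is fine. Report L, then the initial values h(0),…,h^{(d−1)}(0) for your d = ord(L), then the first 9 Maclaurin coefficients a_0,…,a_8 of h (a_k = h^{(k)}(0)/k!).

L = (3 + 2·x)·Dx + (-1 - 3·x + 4·x^2)·Dx^2  (order 2).
h: a_k = 0, -1, -3/2, -1/3, -5/4, 1, -23/6, 61/7, -203/8, …
ICs: h(0) = 0, h′(0) = -1.

f: a_k = -1, -2, 2, -4, 10, -28, 84, -264, 858, …
g: a_k = 1, 1, 1, 1, 1, 1, 1, 1, 1, …
Sym-product of L_f,L_g gives L₀ (≤ ord 1).
∫: right-multiply L₀ by Dx.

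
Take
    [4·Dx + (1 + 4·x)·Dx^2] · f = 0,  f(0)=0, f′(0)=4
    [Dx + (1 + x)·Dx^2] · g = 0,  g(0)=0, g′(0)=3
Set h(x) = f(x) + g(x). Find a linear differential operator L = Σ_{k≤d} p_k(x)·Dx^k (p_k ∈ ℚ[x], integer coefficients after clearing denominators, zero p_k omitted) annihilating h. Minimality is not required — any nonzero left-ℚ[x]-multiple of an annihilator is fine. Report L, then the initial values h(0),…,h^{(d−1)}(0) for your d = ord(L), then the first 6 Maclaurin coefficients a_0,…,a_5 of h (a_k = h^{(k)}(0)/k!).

f: a_k = 0, 4, -8, 64/3, -64, 1024/5, …
g: a_k = 0, 3, -3/2, 1, -3/4, 3/5, …
L₀ := lclm(L_f,L_g); ord L₀ ≤ 2+2.
L = 8·Dx + (10 + 16·x)·Dx^2 + (1 + 5·x + 4·x^2)·Dx^3  (order 3).
h: a_k = 0, 7, -19/2, 67/3, -259/4, 1027/5, …
ICs: h(0) = 0, h′(0) = 7, h′′(0) = -19.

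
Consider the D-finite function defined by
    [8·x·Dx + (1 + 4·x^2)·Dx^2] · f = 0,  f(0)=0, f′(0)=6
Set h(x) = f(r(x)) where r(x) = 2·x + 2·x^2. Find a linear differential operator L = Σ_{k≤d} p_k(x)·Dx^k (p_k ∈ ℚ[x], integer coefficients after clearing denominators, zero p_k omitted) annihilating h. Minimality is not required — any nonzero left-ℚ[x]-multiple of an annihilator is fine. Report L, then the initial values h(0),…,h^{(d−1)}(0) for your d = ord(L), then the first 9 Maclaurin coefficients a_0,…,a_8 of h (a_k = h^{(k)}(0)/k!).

f: a_k = 0, 6, 0, -8, 0, 96/5, 0, -384/7, 0, …
Change of var in L_f (x↦r) gives L₀.
L = (-2 + 32·x + 128·x^2 + 192·x^3 + 96·x^4)·Dx + (1 + 2·x + 16·x^2 + 64·x^3 + 80·x^4 + 32·x^5)·Dx^2  (order 2).
h: a_k = 0, 12, 12, -64, -192, 2112/5, 3008, -6144/7, -43008, …
ICs: h(0) = 0, h′(0) = 12.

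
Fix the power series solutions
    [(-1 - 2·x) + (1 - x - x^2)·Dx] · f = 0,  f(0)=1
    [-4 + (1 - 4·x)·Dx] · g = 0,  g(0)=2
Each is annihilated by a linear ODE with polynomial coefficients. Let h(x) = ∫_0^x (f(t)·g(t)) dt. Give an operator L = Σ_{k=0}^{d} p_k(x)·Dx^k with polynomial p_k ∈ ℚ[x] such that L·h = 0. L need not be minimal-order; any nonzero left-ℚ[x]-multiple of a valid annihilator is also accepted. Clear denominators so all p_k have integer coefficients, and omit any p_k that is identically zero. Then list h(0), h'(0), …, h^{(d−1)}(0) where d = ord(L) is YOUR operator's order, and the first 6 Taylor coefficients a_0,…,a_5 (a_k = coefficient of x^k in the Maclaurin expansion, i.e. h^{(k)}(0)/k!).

L = (-5 + 6·x + 12·x^2)·Dx + (1 - 5·x + 3·x^2 + 4·x^3)·Dx^2  (order 2).
h: a_k = 0, 2, 5, 44/3, 91/2, 738/5, …
ICs: h(0) = 0, h′(0) = 2.

f: a_k = 1, 1, 2, 3, 5, 8, …
g: a_k = 2, 8, 32, 128, 512, 2048, …
L₀ := L_f ⊗_s L_g (sym. prod.), ord ≤ 1.
h=∫₀ˣh₀: take L = L₀·Dx.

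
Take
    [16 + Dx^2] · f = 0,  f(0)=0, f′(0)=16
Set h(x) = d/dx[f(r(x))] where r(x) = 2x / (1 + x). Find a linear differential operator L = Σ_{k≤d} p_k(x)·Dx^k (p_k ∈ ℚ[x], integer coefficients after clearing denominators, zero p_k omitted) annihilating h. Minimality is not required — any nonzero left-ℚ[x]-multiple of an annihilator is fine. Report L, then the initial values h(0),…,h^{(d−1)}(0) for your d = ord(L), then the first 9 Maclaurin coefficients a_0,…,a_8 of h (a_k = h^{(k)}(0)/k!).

L = (70 + 12·x + 6·x^2) + (6 + 18·x + 18·x^2 + 6·x^3)·Dx + (1 + 4·x + 6·x^2 + 4·x^3 + x^4)·Dx^2  (order 2).
h: a_k = 32, -64, -928, 3968, -13856/3, -12480, 3033952/45, -6999296/45, 61829728/315, …
ICs: h(0) = 32, h′(0) = -64.

f: a_k = 0, 16, 0, -128/3, 0, 512/15, 0, -4096/315, 0, …
h₀=f(r): pull back L_f along r ⇒ L₀.
h₀' ⇒ L via d/dx closure of L₀.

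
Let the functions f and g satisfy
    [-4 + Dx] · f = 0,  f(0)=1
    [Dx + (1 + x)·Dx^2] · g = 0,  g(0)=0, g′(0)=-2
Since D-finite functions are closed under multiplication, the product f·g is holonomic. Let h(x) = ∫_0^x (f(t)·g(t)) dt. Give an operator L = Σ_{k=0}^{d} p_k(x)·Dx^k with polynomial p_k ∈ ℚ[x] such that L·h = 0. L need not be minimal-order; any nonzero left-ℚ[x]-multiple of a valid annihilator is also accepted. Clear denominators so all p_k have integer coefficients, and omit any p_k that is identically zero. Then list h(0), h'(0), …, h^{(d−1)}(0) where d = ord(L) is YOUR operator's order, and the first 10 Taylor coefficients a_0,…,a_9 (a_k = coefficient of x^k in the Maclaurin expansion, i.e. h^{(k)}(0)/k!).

L = (12 + 16·x)·Dx + (-7 - 8·x)·Dx^2 + (1 + x)·Dx^3  (order 3).
h: a_k = 0, 0, -1, -7/3, -19/6, -31/10, -12/5, -97/63, -1067/1260, -659/1620, …
ICs: h(0) = 0, h′(0) = 0, h′′(0) = -2.

f: a_k = 1, 4, 8, 32/3, 32/3, 128/15, 256/45, 1024/315, 512/315, 2048/2835, …
g: a_k = 0, -2, 1, -2/3, 1/2, -2/5, 1/3, -2/7, 1/4, -2/9, …
f·g: L₀ = L_f ⊗_s L_g, ord ≤ 1·2.
Integrate: L := L₀·Dx.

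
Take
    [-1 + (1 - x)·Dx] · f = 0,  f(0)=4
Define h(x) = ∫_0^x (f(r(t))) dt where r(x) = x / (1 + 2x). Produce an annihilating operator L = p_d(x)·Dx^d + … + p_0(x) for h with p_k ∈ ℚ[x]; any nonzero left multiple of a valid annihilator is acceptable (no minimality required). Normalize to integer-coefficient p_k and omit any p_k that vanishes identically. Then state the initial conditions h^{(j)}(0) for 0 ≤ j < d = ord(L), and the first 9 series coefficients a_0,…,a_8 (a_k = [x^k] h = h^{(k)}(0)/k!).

f: a_k = 4, 4, 4, 4, 4, 4, 4, 4, 4, …
h₀=f(r): pull back L_f along r ⇒ L₀.
h=∫₀ˣh₀: take L = L₀·Dx.
L = -Dx + (1 + 3·x + 2·x^2)·Dx^2  (order 2).
h: a_k = 0, 4, 2, -4/3, 1, -4/5, 2/3, -4/7, 1/2, …
ICs: h(0) = 0, h′(0) = 4.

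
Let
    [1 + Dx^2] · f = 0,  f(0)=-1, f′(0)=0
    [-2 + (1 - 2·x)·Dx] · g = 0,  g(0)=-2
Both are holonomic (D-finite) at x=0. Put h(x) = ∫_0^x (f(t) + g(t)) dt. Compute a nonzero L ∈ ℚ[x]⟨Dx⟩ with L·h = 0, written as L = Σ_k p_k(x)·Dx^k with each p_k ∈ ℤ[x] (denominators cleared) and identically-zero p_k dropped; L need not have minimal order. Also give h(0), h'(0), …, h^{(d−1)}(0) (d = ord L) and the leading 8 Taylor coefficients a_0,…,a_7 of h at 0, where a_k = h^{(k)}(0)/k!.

L = (-50 + 8·x - 8·x^2)·Dx + (9 - 22·x + 12·x^2 - 8·x^3)·Dx^2 + (-50 + 8·x - 8·x^2)·Dx^3 + (9 - 22·x + 12·x^2 - 8·x^3)·Dx^4  (order 4).
h: a_k = 0, -3, -2, -5/2, -4, -769/120, -32/3, -92159/5040, …
ICs: h(0) = 0, h′(0) = -3, h′′(0) = -4, h′′′(0) = -15.

f: a_k = -1, 0, 1/2, 0, -1/24, 0, 1/720, 0, …
g: a_k = -2, -4, -8, -16, -32, -64, -128, -256, …
L₀ := lclm(L_f,L_g); ord L₀ ≤ 2+1.
h=∫h₀ ⇒ L = L₀·Dx.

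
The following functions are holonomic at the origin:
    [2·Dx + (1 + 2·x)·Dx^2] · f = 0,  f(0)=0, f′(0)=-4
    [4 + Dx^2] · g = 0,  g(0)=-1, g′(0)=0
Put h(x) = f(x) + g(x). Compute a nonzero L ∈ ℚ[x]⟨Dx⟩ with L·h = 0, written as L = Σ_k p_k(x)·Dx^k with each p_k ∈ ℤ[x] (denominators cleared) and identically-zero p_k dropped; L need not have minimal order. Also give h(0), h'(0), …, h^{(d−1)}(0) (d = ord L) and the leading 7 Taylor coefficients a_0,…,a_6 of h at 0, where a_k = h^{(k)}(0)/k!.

L = (56 + 32·x + 32·x^2)·Dx + (12 + 40·x + 48·x^2 + 32·x^3)·Dx^2 + (14 + 8·x + 8·x^2)·Dx^3 + (3 + 10·x + 12·x^2 + 8·x^3)·Dx^4  (order 4).
h: a_k = -1, -4, 6, -16/3, 22/3, -64/5, 964/45, …
ICs: h(0) = -1, h′(0) = -4, h′′(0) = 12, h′′′(0) = -32.

f: a_k = 0, -4, 4, -16/3, 8, -64/5, 64/3, …
g: a_k = -1, 0, 2, 0, -2/3, 0, 4/45, …
Sum ⇒ L₀ = lclm(L_f,L_g) in ℚ(x)⟨Dx⟩.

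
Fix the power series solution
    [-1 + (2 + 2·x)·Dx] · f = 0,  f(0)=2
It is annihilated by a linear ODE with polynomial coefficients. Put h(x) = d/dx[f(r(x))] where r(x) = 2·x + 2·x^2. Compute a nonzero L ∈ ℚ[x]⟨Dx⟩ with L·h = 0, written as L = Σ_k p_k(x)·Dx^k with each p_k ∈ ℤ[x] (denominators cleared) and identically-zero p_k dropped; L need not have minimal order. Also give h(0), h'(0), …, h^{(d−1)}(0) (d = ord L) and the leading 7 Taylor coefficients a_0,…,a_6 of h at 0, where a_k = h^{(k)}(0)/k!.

f: a_k = 2, 1, -1/4, 1/8, -5/64, 7/128, -21/512, …
f∘r: x↦r, Dx↦Dx/r' in L_f ⇒ L₀.
h₀' ⇒ L via d/dx closure of L₀.
L = 1 + (-1 - 4·x - 6·x^2 - 4·x^3)·Dx  (order 1).
h: a_k = 2, 2, -3, 3, -5/4, -9/4, 49/8, …
ICs: h(0) = 2.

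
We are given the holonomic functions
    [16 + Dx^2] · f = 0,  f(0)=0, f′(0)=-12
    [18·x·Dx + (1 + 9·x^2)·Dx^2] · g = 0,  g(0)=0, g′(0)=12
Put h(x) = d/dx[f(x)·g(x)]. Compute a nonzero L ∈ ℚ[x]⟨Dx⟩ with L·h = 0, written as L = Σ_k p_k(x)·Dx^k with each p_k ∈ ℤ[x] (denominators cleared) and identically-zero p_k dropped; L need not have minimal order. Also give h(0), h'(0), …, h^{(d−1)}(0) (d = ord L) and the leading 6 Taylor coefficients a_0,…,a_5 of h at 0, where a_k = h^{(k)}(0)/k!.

L = (524992 + 14103936·x^2 + 183342528·x^4 + 608394240·x^6 + 1431032832·x^8 + 3627970560·x^10 + 8707129344·x^12) + (314208·x + 11036736·x^3 + 108591840·x^5 + 419904000·x^7 + 1209323520·x^9 + 2176782336·x^11)·Dx + (38012 + 1098792·x^2 + 14837580·x^4 + 64186992·x^6 + 209112192·x^8 + 589545216·x^10 + 1088391168·x^12)·Dx^2 + (19638·x + 689796·x^3 + 6786990·x^5 + 26244000·x^7 + 75582720·x^9 + 136048896·x^11)·Dx^3 + (325 + 13581·x^2 + 211167·x^4 + 1635147·x^6 + 7479540·x^8 + 22674816·x^10 + 34012224·x^12)·Dx^4  (order 4).
h: a_k = 0, -288, 0, 3264, 0, -22752, …
ICs: h(0) = 0, h′(0) = -288, h′′(0) = 0, h′′′(0) = 19584.

f: a_k = 0, -12, 0, 32, 0, -128/5, …
g: a_k = 0, 12, 0, -36, 0, 972/5, …
f·g: L₀ = L_f ⊗_s L_g, ord ≤ 2·2.
h₀' ⇒ L via d/dx closure of L₀.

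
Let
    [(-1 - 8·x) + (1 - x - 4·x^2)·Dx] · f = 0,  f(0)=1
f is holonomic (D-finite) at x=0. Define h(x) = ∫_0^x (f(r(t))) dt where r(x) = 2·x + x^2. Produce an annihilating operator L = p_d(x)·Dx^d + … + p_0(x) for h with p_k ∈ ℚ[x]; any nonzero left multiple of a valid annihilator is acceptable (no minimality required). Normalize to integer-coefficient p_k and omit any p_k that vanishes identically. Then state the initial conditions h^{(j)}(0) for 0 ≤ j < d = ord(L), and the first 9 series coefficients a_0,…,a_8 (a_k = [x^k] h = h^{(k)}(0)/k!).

f: a_k = 1, 1, 5, 9, 29, 65, 181, 441, 1165, …
Change of var in L_f (x↦r) gives L₀.
∫: right-multiply L₀ by Dx.
L = (2 + 34·x + 48·x^2 + 16·x^3)·Dx + (-1 + 2·x + 17·x^2 + 16·x^3 + 4·x^4)·Dx^2  (order 2).
h: a_k = 0, 1, 1, 7, 23, 577/5, 1531/3, 17489/7, 12079, …
ICs: h(0) = 0, h′(0) = 1.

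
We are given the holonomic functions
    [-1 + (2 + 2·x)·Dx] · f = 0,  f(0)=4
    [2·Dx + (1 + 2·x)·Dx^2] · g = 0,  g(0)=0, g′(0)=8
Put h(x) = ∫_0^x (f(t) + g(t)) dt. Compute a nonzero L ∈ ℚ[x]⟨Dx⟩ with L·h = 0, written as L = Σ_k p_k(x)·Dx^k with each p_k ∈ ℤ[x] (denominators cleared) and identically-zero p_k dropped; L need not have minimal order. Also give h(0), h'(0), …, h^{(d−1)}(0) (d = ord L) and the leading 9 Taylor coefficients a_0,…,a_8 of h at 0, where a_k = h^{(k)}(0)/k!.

L = (10 + 4·x)·Dx^2 + (29 + 52·x + 20·x^2)·Dx^3 + (6 + 22·x + 24·x^2 + 8·x^3)·Dx^4  (order 4).
h: a_k = 0, 4, 5, -17/6, 131/48, -517/160, 8227/1920, -32831/5376, 262375/28672, …
ICs: h(0) = 0, h′(0) = 4, h′′(0) = 10, h′′′(0) = -17.

f: a_k = 4, 2, -1/2, 1/4, -5/32, 7/64, -21/256, 33/512, -429/8192, …
g: a_k = 0, 8, -8, 32/3, -16, 128/5, -128/3, 512/7, -128, …
L₀ := lclm(L_f,L_g); ord L₀ ≤ 1+2.
∫: right-multiply L₀ by Dx.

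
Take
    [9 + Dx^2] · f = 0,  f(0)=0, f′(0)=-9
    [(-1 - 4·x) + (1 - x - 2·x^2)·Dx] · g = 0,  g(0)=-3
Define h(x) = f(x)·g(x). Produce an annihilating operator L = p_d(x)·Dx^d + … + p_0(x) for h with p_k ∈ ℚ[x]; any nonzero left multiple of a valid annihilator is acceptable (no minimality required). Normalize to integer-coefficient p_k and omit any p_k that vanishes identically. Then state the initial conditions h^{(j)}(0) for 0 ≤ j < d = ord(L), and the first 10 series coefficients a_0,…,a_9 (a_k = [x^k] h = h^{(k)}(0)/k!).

f: a_k = 0, -9, 0, 27/2, 0, -243/40, 0, 729/560, 0, -729/4480, …
g: a_k = -3, -3, -9, -15, -33, -63, -129, -255, -513, -1023, …
L₀ := L_f ⊗_s L_g (sym. prod.), ord ≤ 2.
L = (-5 + 9·x + 18·x^2) + (2 + 8·x)·Dx + (-1 + x + 2·x^2)·Dx^2  (order 2).
h: a_k = 0, 27, 27, 81/2, 189/2, 7749/40, 15309/40, 429111/560, 857763/560, 13730067/4480, …
ICs: h(0) = 0, h′(0) = 27.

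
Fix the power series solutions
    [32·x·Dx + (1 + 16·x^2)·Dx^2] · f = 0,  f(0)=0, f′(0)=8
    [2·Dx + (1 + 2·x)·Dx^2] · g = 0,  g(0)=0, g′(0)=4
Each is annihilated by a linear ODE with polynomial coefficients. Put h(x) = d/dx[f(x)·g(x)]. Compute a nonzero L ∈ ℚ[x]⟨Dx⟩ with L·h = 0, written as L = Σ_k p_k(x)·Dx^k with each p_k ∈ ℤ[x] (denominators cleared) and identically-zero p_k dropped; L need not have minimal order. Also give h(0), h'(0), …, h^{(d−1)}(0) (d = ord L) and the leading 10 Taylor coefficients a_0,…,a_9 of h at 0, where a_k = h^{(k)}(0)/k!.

L = (2304 + 8960·x + 114688·x^2 + 552960·x^3 + 983040·x^4 + 851968·x^5 + 1048576·x^7) + (1032 + 14720·x + 111872·x^2 + 616448·x^3 + 1884160·x^4 + 3047424·x^5 + 2293760·x^6 + 1572864·x^7 + 3670016·x^8)·Dx + (72 + 2512·x + 19968·x^2 + 99072·x^3 + 393216·x^4 + 1019904·x^5 + 1572864·x^6 + 1376256·x^7 + 1572864·x^8 + 2097152·x^9)·Dx^2 + (17 + 132·x + 964·x^2 + 4864·x^3 + 18432·x^4 + 55296·x^5 + 129024·x^6 + 196608·x^7 + 196608·x^8 + 262144·x^9 + 262144·x^10)·Dx^3  (order 3).
h: a_k = 0, 64, -96, -512, 1600/3, 136192/15, -154112/15, -671744/5, 4991488/35, 669827072/315, …
ICs: h(0) = 0, h′(0) = 64, h′′(0) = -192.

f: a_k = 0, 8, 0, -128/3, 0, 2048/5, 0, -32768/7, 0, 524288/9, …
g: a_k = 0, 4, -4, 16/3, -8, 64/5, -64/3, 256/7, -64, 1024/9, …
f·g: L₀ = L_f ⊗_s L_g, ord ≤ 2·2.
h₀' ⇒ L via d/dx closure of L₀.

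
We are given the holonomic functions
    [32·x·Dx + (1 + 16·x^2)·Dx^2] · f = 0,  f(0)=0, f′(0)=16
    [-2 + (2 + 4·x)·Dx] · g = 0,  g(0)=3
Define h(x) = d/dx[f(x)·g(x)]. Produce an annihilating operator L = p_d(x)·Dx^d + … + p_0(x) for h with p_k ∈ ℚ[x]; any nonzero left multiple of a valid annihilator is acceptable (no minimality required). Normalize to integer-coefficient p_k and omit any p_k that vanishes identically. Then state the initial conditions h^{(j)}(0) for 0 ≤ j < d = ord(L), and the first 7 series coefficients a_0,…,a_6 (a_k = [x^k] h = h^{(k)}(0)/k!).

L = (29 + 320·x - 1120·x^2 - 3072·x^3 - 768·x^4) + (38 + 300·x - 576·x^2 - 6656·x^3 - 10752·x^4 - 3072·x^5)·Dx + (3 - 20·x - 84·x^2 - 512·x^3 - 2176·x^4 - 3072·x^5 - 1024·x^6)·Dx^2  (order 2).
h: a_k = 48, 96, -840, -928, 12778, 71148/5, -1022653/5, …
ICs: h(0) = 48, h′(0) = 96.

f: a_k = 0, 16, 0, -256/3, 0, 4096/5, 0, …
g: a_k = 3, 3, -3/2, 3/2, -15/8, 21/8, -63/16, …
L₀ := L_f ⊗_s L_g (sym. prod.), ord ≤ 2.
Derive L from L₀ (diff closure).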